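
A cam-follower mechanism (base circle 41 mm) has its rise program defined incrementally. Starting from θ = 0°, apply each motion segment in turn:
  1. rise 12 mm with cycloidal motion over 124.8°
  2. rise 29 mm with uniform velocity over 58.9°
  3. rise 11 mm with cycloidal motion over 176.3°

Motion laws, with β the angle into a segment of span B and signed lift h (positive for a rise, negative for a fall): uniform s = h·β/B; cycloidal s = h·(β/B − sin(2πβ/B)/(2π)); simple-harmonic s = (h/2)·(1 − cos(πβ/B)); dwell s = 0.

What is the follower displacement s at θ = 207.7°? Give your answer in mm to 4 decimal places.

seg 1 [0°–124.8°] cycloidal, h=12: full span → s += 12 → s = 12.0000
seg 2 [124.8°–183.7°] uniform, h=29: full span → s += 29 → s = 41.0000
seg 3 [183.7°–360°] cycloidal, h=11: θ=207.7° here. β=24, B=176.3. 11·(0.1361 − sin(2π·0.1361)/(2π)) = 0.1760 → s = 41.1760

41.1760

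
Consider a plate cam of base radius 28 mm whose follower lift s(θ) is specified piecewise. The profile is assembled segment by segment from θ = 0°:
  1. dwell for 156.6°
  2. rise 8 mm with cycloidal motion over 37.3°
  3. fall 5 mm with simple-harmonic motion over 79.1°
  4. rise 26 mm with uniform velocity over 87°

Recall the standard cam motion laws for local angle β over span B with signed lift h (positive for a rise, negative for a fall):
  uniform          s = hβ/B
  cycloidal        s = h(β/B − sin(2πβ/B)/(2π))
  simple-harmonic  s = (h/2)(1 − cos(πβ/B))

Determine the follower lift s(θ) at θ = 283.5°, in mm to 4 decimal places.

seg 1 [0°–156.6°] dwell: s stays 0.0000
seg 2 [156.6°–193.9°] cycloidal, h=8: full span → s += 8 → s = 8.0000
seg 3 [193.9°–273°] simple-harmonic, h=-5: full span → s += -5 → s = 3.0000
seg 4 [273°–360°] uniform, h=26: θ=283.5° here. β=10.5, B=87. 26·10.5/87 = 3.1379 → s = 6.1379

6.1379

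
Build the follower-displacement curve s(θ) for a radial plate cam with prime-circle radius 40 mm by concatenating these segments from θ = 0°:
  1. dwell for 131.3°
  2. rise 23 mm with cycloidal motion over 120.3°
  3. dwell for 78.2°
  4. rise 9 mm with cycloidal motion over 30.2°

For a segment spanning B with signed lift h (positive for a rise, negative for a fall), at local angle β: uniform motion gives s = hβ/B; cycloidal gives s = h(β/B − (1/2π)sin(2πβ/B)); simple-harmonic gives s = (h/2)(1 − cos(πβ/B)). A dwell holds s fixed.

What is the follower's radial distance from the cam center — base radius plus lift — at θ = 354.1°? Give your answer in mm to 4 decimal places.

seg 1 [0°–131.3°] dwell: s stays 0.0000
seg 2 [131.3°–251.6°] cycloidal, h=23: full span → s += 23 → s = 23.0000
seg 3 [251.6°–329.8°] dwell: s stays 23.0000
seg 4 [329.8°–360°] cycloidal, h=9: θ=354.1° here. β=24.3, B=30.2. 9·(0.8046 − sin(2π·0.8046)/(2π)) = 8.5905 → s = 31.5905
radial distance = base radius + s = 40 + 31.5905 = 71.5905

71.5905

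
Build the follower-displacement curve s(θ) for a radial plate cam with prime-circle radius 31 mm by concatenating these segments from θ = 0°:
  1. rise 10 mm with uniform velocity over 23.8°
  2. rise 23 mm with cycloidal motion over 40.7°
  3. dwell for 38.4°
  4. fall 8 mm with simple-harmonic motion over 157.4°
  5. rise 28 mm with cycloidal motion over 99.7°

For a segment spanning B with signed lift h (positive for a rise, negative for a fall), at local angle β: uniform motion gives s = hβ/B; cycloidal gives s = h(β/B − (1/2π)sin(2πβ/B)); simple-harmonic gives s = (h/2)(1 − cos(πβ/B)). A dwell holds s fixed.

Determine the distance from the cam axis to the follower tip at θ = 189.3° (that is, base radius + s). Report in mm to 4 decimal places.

seg 1 [0°–23.8°] uniform, h=10: full span → s += 10 → s = 10.0000
seg 2 [23.8°–64.5°] cycloidal, h=23: full span → s += 23 → s = 33.0000
seg 3 [64.5°–102.9°] dwell: s stays 33.0000
seg 4 [102.9°–260.3°] simple-harmonic, h=-8: θ=189.3° here. β=86.4, B=157.4. -8/2·(1 − cos(π·0.5489)) = -4.6123 → s = 28.3877
radial distance = base radius + s = 31 + 28.3877 = 59.3877

59.3877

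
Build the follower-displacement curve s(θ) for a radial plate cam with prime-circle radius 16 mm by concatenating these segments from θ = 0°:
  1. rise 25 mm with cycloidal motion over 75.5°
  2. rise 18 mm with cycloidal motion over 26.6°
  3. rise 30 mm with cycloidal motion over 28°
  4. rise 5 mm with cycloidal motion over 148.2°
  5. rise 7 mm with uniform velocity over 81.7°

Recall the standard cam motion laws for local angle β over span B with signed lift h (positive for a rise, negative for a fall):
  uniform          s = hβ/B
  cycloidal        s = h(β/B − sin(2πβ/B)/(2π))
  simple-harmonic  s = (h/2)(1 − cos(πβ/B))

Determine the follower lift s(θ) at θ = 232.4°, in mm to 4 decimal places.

seg 1 [0°–75.5°] cycloidal, h=25: full span → s += 25 → s = 25.0000
seg 2 [75.5°–102.1°] cycloidal, h=18: full span → s += 18 → s = 43.0000
seg 3 [102.1°–130.1°] cycloidal, h=30: full span → s += 30 → s = 73.0000
seg 4 [130.1°–278.3°] cycloidal, h=5: θ=232.4° here. β=102.3, B=148.2. 5·(0.6903 − sin(2π·0.6903)/(2π)) = 4.1918 → s = 77.1918

77.1918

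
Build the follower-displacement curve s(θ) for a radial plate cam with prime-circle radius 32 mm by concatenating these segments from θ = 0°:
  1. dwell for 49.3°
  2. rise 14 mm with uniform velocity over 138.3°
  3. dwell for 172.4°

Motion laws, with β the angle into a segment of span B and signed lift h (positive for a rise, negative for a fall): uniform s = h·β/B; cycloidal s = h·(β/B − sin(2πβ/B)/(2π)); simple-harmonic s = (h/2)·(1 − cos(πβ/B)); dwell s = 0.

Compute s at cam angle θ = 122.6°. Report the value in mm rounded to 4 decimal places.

seg 1 [0°–49.3°] dwell: s stays 0.0000
seg 2 [49.3°–187.6°] uniform, h=14: θ=122.6° here. β=73.3, B=138.3. 14·73.3/138.3 = 7.4201 → s = 7.4201

7.4201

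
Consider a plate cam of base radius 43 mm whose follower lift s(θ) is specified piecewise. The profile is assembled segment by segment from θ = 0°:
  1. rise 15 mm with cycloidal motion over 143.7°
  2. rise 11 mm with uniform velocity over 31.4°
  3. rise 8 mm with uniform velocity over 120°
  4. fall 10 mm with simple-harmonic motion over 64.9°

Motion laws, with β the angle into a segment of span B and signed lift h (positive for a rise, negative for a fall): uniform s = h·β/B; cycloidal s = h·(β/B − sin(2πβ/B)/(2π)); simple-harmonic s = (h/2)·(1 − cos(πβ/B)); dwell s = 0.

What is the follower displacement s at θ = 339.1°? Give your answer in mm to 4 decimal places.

seg 1 [0°–143.7°] cycloidal, h=15: full span → s += 15 → s = 15.0000
seg 2 [143.7°–175.1°] uniform, h=11: full span → s += 11 → s = 26.0000
seg 3 [175.1°–295.1°] uniform, h=8: full span → s += 8 → s = 34.0000
seg 4 [295.1°–360°] simple-harmonic, h=-10: θ=339.1° here. β=44, B=64.9. -10/2·(1 − cos(π·0.6780)) = -7.6521 → s = 26.3479

26.3479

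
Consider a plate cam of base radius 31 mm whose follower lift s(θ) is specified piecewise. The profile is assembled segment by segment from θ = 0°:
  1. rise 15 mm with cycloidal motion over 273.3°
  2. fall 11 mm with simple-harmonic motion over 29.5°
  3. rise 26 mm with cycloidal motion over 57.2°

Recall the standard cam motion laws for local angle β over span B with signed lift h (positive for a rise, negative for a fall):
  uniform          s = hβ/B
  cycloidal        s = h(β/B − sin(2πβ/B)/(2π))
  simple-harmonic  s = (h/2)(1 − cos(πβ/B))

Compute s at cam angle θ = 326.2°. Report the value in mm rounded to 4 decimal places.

seg 1 [0°–273.3°] cycloidal, h=15: full span → s += 15 → s = 15.0000
seg 2 [273.3°–302.8°] simple-harmonic, h=-11: full span → s += -11 → s = 4.0000
seg 3 [302.8°–360°] cycloidal, h=26: θ=326.2° here. β=23.4, B=57.2. 26·(0.4091 − sin(2π·0.4091)/(2π)) = 8.3992 → s = 12.3992

12.3992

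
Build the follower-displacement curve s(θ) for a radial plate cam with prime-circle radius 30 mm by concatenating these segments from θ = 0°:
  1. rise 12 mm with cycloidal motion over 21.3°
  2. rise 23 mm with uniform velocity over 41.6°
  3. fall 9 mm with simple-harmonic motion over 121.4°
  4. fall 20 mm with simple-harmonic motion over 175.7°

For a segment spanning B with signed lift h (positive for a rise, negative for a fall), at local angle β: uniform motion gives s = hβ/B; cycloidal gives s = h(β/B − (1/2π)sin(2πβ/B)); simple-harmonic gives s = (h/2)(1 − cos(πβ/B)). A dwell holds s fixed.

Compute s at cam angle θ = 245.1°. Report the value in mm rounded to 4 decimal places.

seg 1 [0°–21.3°] cycloidal, h=12: full span → s += 12 → s = 12.0000
seg 2 [21.3°–62.9°] uniform, h=23: full span → s += 23 → s = 35.0000
seg 3 [62.9°–184.3°] simple-harmonic, h=-9: full span → s += -9 → s = 26.0000
seg 4 [184.3°–360°] simple-harmonic, h=-20: θ=245.1° here. β=60.8, B=175.7. -20/2·(1 − cos(π·0.3460)) = -5.3497 → s = 20.6503

20.6503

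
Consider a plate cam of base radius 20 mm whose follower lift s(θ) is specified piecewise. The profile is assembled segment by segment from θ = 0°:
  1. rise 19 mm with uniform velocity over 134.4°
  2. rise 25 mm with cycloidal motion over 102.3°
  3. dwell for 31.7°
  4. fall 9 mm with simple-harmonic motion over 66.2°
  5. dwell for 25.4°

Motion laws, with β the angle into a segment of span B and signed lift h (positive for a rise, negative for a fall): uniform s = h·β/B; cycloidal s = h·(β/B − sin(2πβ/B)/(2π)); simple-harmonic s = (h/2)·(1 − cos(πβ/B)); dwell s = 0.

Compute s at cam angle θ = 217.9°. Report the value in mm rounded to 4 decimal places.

seg 1 [0°–134.4°] uniform, h=19: full span → s += 19 → s = 19.0000
seg 2 [134.4°–236.7°] cycloidal, h=25: θ=217.9° here. β=83.5, B=102.3. 25·(0.8162 − sin(2π·0.8162)/(2π)) = 24.0450 → s = 43.0450

43.0450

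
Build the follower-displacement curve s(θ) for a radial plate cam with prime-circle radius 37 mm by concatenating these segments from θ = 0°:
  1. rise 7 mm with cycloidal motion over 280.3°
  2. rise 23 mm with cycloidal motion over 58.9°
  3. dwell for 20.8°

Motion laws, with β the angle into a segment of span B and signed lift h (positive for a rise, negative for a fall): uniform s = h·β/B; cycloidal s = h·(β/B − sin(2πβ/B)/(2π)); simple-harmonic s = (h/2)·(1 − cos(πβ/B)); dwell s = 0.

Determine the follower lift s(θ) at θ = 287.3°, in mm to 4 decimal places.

seg 1 [0°–280.3°] cycloidal, h=7: full span → s += 7 → s = 7.0000
seg 2 [280.3°–339.2°] cycloidal, h=23: θ=287.3° here. β=7, B=58.9. 23·(0.1188 − sin(2π·0.1188)/(2π)) = 0.2470 → s = 7.2470

7.2470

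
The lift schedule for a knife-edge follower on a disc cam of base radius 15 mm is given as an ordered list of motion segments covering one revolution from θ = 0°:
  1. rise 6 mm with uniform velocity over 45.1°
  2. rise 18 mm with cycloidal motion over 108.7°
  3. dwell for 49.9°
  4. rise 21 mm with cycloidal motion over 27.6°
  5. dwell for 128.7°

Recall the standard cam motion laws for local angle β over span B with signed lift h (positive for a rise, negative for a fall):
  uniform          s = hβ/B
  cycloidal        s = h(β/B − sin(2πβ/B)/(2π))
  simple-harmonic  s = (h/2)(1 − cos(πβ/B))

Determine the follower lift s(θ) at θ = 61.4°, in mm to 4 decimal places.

seg 1 [0°–45.1°] uniform, h=6: full span → s += 6 → s = 6.0000
seg 2 [45.1°–153.8°] cycloidal, h=18: θ=61.4° here. β=16.3, B=108.7. 18·(0.1500 − sin(2π·0.1500)/(2π)) = 0.3820 → s = 6.3820

6.3820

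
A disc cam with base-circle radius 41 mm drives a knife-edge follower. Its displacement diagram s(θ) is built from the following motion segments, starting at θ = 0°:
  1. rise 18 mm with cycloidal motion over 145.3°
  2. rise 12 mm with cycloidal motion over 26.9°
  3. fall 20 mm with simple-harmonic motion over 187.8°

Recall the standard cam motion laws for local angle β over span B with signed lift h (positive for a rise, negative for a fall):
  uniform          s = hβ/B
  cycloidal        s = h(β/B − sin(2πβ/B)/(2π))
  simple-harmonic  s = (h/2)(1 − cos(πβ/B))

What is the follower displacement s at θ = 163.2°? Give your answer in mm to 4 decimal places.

seg 1 [0°–145.3°] cycloidal, h=18: full span → s += 18 → s = 18.0000
seg 2 [145.3°–172.2°] cycloidal, h=12: θ=163.2° here. β=17.9, B=26.9. 12·(0.6654 − sin(2π·0.6654)/(2π)) = 9.6316 → s = 27.6316

27.6316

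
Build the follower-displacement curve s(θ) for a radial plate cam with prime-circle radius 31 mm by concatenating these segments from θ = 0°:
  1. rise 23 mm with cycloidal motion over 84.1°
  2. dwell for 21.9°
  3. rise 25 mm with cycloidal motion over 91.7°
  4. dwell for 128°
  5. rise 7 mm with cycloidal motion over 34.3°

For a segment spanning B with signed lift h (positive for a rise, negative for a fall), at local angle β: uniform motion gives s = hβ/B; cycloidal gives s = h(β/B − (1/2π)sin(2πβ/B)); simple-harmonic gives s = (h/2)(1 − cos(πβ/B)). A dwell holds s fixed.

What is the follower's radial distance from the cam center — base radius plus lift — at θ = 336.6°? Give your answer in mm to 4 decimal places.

seg 1 [0°–84.1°] cycloidal, h=23: full span → s += 23 → s = 23.0000
seg 2 [84.1°–106°] dwell: s stays 23.0000
seg 3 [106°–197.7°] cycloidal, h=25: full span → s += 25 → s = 48.0000
seg 4 [197.7°–325.7°] dwell: s stays 48.0000
seg 5 [325.7°–360°] cycloidal, h=7: θ=336.6° here. β=10.9, B=34.3. 7·(0.3178 − sin(2π·0.3178)/(2π)) = 1.2099 → s = 49.2099
radial distance = base radius + s = 31 + 49.2099 = 80.2099

80.2099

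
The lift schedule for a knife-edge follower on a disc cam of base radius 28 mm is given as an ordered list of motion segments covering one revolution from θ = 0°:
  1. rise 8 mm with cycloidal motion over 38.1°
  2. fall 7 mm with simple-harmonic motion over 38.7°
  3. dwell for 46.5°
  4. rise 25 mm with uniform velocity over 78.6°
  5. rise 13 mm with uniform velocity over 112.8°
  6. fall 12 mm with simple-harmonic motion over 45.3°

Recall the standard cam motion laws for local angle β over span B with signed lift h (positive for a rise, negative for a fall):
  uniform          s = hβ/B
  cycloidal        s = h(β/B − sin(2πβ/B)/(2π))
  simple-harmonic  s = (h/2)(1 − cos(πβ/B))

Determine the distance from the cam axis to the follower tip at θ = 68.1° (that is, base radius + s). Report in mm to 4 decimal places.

seg 1 [0°–38.1°] cycloidal, h=8: full span → s += 8 → s = 8.0000
seg 2 [38.1°–76.8°] simple-harmonic, h=-7: θ=68.1° here. β=30, B=38.7. -7/2·(1 − cos(π·0.7752)) = -6.1628 → s = 1.8372
radial distance = base radius + s = 28 + 1.8372 = 29.8372

29.8372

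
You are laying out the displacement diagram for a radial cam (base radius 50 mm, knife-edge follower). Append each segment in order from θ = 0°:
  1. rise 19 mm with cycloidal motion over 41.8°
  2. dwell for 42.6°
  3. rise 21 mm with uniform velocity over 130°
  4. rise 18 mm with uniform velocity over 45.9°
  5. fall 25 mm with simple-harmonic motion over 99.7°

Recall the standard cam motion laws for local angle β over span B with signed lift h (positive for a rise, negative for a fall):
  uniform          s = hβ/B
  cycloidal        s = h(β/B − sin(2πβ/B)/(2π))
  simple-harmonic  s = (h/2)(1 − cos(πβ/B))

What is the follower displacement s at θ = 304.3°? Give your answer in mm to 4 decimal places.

seg 1 [0°–41.8°] cycloidal, h=19: full span → s += 19 → s = 19.0000
seg 2 [41.8°–84.4°] dwell: s stays 19.0000
seg 3 [84.4°–214.4°] uniform, h=21: full span → s += 21 → s = 40.0000
seg 4 [214.4°–260.3°] uniform, h=18: full span → s += 18 → s = 58.0000
seg 5 [260.3°–360°] simple-harmonic, h=-25: θ=304.3° here. β=44, B=99.7. -25/2·(1 − cos(π·0.4413)) = -10.2088 → s = 47.7912

47.7912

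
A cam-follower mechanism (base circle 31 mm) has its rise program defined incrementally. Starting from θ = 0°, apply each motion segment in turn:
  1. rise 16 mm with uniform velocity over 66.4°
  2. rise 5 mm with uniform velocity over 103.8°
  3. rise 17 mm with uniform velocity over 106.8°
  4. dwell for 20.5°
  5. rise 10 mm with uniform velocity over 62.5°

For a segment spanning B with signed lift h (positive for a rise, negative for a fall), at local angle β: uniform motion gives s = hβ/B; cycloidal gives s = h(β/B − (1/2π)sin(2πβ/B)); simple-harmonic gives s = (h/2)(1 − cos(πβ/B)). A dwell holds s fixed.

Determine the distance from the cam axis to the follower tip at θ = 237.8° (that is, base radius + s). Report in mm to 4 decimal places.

seg 1 [0°–66.4°] uniform, h=16: full span → s += 16 → s = 16.0000
seg 2 [66.4°–170.2°] uniform, h=5: full span → s += 5 → s = 21.0000
seg 3 [170.2°–277°] uniform, h=17: θ=237.8° here. β=67.6, B=106.8. 17·67.6/106.8 = 10.7603 → s = 31.7603
radial distance = base radius + s = 31 + 31.7603 = 62.7603

62.7603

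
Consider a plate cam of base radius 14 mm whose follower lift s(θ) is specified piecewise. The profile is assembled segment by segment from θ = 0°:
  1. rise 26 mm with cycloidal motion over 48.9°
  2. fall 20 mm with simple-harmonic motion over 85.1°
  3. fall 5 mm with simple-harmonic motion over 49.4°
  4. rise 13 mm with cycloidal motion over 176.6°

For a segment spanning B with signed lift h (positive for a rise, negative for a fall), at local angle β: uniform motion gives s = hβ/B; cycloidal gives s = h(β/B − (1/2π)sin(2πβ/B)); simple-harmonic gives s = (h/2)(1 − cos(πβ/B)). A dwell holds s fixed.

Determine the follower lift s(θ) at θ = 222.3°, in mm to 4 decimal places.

seg 1 [0°–48.9°] cycloidal, h=26: full span → s += 26 → s = 26.0000
seg 2 [48.9°–134°] simple-harmonic, h=-20: full span → s += -20 → s = 6.0000
seg 3 [134°–183.4°] simple-harmonic, h=-5: full span → s += -5 → s = 1.0000
seg 4 [183.4°–360°] cycloidal, h=13: θ=222.3° here. β=38.9, B=176.6. 13·(0.2203 − sin(2π·0.2203)/(2π)) = 0.8305 → s = 1.8305

1.8305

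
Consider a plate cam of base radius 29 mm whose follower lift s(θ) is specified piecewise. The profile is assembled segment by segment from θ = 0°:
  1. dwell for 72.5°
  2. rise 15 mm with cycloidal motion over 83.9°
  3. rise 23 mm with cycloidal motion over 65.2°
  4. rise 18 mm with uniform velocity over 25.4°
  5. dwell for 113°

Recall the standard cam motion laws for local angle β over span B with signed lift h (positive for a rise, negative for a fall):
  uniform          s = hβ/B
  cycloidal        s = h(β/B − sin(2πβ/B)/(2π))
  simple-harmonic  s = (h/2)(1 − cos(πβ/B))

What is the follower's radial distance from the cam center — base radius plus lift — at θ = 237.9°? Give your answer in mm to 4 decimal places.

seg 1 [0°–72.5°] dwell: s stays 0.0000
seg 2 [72.5°–156.4°] cycloidal, h=15: full span → s += 15 → s = 15.0000
seg 3 [156.4°–221.6°] cycloidal, h=23: full span → s += 23 → s = 38.0000
seg 4 [221.6°–247°] uniform, h=18: θ=237.9° here. β=16.3, B=25.4. 18·16.3/25.4 = 11.5512 → s = 49.5512
radial distance = base radius + s = 29 + 49.5512 = 78.5512

78.5512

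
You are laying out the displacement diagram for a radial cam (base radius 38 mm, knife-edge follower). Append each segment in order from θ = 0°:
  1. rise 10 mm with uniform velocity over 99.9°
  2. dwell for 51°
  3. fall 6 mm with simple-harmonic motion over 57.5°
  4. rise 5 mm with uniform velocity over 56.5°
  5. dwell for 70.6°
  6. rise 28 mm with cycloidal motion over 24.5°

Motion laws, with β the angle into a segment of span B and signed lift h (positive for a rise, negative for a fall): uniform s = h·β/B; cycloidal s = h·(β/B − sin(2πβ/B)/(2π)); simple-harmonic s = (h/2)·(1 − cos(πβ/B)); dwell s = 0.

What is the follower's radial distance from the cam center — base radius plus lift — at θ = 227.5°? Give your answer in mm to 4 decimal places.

seg 1 [0°–99.9°] uniform, h=10: full span → s += 10 → s = 10.0000
seg 2 [99.9°–150.9°] dwell: s stays 10.0000
seg 3 [150.9°–208.4°] simple-harmonic, h=-6: full span → s += -6 → s = 4.0000
seg 4 [208.4°–264.9°] uniform, h=5: θ=227.5° here. β=19.1, B=56.5. 5·19.1/56.5 = 1.6903 → s = 5.6903
radial distance = base radius + s = 38 + 5.6903 = 43.6903

43.6903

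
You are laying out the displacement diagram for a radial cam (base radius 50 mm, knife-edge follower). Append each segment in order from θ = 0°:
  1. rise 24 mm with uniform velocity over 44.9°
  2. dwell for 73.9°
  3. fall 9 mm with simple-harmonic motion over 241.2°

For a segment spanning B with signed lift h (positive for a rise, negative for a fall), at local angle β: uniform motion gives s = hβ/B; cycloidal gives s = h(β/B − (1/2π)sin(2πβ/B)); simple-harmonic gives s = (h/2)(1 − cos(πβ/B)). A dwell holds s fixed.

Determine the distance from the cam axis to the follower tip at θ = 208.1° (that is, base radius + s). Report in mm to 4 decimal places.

seg 1 [0°–44.9°] uniform, h=24: full span → s += 24 → s = 24.0000
seg 2 [44.9°–118.8°] dwell: s stays 24.0000
seg 3 [118.8°–360°] simple-harmonic, h=-9: θ=208.1° here. β=89.3, B=241.2. -9/2·(1 − cos(π·0.3702)) = -2.7158 → s = 21.2842
radial distance = base radius + s = 50 + 21.2842 = 71.2842

71.2842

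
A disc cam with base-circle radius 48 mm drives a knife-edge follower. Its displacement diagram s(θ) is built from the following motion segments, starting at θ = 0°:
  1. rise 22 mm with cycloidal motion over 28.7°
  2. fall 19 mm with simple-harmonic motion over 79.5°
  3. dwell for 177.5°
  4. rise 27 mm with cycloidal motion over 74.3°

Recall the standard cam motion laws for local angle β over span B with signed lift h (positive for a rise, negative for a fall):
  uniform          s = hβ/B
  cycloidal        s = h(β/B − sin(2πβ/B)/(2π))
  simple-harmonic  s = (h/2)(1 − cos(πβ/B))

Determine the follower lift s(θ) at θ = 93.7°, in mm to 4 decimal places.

seg 1 [0°–28.7°] cycloidal, h=22: full span → s += 22 → s = 22.0000
seg 2 [28.7°–108.2°] simple-harmonic, h=-19: θ=93.7° here. β=65, B=79.5. -19/2·(1 − cos(π·0.8176)) = -17.4827 → s = 4.5173

4.5173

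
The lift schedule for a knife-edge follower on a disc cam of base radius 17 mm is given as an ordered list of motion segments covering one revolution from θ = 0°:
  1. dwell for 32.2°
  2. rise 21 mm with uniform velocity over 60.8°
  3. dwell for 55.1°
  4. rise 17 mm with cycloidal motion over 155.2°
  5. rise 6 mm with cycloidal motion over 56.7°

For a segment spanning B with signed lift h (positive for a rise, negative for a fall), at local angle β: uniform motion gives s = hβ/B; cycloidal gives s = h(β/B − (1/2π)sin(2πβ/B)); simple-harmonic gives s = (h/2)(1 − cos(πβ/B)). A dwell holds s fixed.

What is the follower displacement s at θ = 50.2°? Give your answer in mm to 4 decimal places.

seg 1 [0°–32.2°] dwell: s stays 0.0000
seg 2 [32.2°–93°] uniform, h=21: θ=50.2° here. β=18, B=60.8. 21·18/60.8 = 6.2171 → s = 6.2171

6.2171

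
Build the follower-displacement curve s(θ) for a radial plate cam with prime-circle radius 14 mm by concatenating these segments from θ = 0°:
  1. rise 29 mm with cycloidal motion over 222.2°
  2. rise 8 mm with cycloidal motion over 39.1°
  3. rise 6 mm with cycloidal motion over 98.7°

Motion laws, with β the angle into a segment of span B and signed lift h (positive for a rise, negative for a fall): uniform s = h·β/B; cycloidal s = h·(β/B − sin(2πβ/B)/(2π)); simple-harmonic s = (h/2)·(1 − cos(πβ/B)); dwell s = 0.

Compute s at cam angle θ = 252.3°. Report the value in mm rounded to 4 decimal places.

seg 1 [0°–222.2°] cycloidal, h=29: full span → s += 29 → s = 29.0000
seg 2 [222.2°–261.3°] cycloidal, h=8: θ=252.3° here. β=30.1, B=39.1. 8·(0.7698 − sin(2π·0.7698)/(2π)) = 7.4219 → s = 36.4219

36.4219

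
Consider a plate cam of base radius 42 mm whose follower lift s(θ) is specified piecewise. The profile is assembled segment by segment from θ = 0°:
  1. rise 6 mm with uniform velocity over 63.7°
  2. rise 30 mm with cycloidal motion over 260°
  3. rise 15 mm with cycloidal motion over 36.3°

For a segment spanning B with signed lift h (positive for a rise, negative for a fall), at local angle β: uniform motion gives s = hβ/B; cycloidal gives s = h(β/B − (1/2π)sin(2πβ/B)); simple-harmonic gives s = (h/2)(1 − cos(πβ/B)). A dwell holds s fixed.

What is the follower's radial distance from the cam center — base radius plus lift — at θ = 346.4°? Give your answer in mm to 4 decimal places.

seg 1 [0°–63.7°] uniform, h=6: full span → s += 6 → s = 6.0000
seg 2 [63.7°–323.7°] cycloidal, h=30: full span → s += 30 → s = 36.0000
seg 3 [323.7°–360°] cycloidal, h=15: θ=346.4° here. β=22.7, B=36.3. 15·(0.6253 − sin(2π·0.6253)/(2π)) = 11.0719 → s = 47.0719
radial distance = base radius + s = 42 + 47.0719 = 89.0719

89.0719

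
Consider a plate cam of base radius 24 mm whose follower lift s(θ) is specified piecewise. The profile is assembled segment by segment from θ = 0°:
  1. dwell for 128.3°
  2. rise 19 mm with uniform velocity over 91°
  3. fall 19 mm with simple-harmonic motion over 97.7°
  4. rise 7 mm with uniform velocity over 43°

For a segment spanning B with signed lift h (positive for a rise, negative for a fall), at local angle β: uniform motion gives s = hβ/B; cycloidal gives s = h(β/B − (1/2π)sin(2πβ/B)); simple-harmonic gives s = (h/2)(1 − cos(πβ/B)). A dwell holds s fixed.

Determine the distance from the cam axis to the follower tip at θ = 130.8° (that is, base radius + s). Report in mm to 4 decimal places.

seg 1 [0°–128.3°] dwell: s stays 0.0000
seg 2 [128.3°–219.3°] uniform, h=19: θ=130.8° here. β=2.5, B=91. 19·2.5/91 = 0.5220 → s = 0.5220
radial distance = base radius + s = 24 + 0.5220 = 24.5220

24.5220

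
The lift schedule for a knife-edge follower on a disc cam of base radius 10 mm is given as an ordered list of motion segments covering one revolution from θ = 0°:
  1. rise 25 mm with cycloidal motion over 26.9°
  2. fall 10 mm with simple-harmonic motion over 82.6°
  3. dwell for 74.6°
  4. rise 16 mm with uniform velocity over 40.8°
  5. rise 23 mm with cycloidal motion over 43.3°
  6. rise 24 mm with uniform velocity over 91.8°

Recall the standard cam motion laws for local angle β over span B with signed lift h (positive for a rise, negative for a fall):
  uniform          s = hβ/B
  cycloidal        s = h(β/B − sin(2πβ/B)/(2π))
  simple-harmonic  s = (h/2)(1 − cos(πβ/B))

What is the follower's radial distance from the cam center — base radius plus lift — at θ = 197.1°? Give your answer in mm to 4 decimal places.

seg 1 [0°–26.9°] cycloidal, h=25: full span → s += 25 → s = 25.0000
seg 2 [26.9°–109.5°] simple-harmonic, h=-10: full span → s += -10 → s = 15.0000
seg 3 [109.5°–184.1°] dwell: s stays 15.0000
seg 4 [184.1°–224.9°] uniform, h=16: θ=197.1° here. β=13, B=40.8. 16·13/40.8 = 5.0980 → s = 20.0980
radial distance = base radius + s = 10 + 20.0980 = 30.0980

30.0980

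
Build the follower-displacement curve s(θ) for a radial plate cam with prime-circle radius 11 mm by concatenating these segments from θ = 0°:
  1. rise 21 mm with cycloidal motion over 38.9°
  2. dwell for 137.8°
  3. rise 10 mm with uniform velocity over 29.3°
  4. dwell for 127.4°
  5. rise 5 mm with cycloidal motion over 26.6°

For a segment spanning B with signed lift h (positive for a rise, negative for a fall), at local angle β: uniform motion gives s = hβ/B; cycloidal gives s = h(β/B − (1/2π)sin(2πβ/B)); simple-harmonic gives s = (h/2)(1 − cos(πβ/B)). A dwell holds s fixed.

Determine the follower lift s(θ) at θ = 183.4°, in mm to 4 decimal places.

seg 1 [0°–38.9°] cycloidal, h=21: full span → s += 21 → s = 21.0000
seg 2 [38.9°–176.7°] dwell: s stays 21.0000
seg 3 [176.7°–206°] uniform, h=10: θ=183.4° here. β=6.7, B=29.3. 10·6.7/29.3 = 2.2867 → s = 23.2867

23.2867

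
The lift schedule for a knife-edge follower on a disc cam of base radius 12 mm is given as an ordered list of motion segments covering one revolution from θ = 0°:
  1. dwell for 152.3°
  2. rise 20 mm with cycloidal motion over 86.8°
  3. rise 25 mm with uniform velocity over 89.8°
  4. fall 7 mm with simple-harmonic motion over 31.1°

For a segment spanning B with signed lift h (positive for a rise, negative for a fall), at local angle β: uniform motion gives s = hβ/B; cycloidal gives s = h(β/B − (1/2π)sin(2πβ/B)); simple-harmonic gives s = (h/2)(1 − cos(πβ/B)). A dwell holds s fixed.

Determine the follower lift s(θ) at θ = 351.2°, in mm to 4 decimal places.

seg 1 [0°–152.3°] dwell: s stays 0.0000
seg 2 [152.3°–239.1°] cycloidal, h=20: full span → s += 20 → s = 20.0000
seg 3 [239.1°–328.9°] uniform, h=25: full span → s += 25 → s = 45.0000
seg 4 [328.9°–360°] simple-harmonic, h=-7: θ=351.2° here. β=22.3, B=31.1. -7/2·(1 − cos(π·0.7170)) = -5.7058 → s = 39.2942

39.2942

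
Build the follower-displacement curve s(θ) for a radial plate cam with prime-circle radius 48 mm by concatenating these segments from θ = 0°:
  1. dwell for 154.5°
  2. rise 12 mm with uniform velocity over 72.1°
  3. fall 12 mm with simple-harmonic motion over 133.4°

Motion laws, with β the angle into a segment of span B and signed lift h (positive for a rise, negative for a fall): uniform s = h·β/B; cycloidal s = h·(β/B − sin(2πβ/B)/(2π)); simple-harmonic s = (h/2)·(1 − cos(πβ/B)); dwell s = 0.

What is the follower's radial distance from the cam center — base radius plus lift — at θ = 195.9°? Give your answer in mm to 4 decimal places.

seg 1 [0°–154.5°] dwell: s stays 0.0000
seg 2 [154.5°–226.6°] uniform, h=12: θ=195.9° here. β=41.4, B=72.1. 12·41.4/72.1 = 6.8904 → s = 6.8904
radial distance = base radius + s = 48 + 6.8904 = 54.8904

54.8904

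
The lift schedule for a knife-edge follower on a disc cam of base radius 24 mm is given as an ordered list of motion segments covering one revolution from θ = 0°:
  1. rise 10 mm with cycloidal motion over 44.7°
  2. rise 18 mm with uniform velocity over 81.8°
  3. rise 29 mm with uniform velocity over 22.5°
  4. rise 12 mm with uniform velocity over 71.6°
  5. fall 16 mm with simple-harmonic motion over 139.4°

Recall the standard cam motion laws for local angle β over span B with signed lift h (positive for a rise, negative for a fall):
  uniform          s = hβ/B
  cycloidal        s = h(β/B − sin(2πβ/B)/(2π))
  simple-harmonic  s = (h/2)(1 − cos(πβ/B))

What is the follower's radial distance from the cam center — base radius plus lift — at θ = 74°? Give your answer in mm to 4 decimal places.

seg 1 [0°–44.7°] cycloidal, h=10: full span → s += 10 → s = 10.0000
seg 2 [44.7°–126.5°] uniform, h=18: θ=74° here. β=29.3, B=81.8. 18·29.3/81.8 = 6.4474 → s = 16.4474
radial distance = base radius + s = 24 + 16.4474 = 40.4474

40.4474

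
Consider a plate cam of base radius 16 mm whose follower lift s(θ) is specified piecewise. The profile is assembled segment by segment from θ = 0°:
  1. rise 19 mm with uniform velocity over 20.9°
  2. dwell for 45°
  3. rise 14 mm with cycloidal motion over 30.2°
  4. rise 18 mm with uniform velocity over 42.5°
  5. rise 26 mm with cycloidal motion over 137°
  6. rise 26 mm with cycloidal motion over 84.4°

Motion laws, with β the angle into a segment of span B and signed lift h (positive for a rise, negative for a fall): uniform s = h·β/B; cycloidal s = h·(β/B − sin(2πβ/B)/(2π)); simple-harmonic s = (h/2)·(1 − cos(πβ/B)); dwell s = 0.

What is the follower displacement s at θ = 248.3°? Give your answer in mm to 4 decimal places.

seg 1 [0°–20.9°] uniform, h=19: full span → s += 19 → s = 19.0000
seg 2 [20.9°–65.9°] dwell: s stays 19.0000
seg 3 [65.9°–96.1°] cycloidal, h=14: full span → s += 14 → s = 33.0000
seg 4 [96.1°–138.6°] uniform, h=18: full span → s += 18 → s = 51.0000
seg 5 [138.6°–275.6°] cycloidal, h=26: θ=248.3° here. β=109.7, B=137. 26·(0.8007 − sin(2π·0.8007)/(2π)) = 24.7486 → s = 75.7486

75.7486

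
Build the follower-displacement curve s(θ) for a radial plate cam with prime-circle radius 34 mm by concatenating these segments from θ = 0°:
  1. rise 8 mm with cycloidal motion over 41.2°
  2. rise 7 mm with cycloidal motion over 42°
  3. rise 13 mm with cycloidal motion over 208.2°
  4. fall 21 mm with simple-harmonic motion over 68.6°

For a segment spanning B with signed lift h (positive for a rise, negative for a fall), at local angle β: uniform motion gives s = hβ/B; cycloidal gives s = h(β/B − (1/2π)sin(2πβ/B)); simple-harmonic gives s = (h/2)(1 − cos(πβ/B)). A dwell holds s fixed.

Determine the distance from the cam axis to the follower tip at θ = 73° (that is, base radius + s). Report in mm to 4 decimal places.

seg 1 [0°–41.2°] cycloidal, h=8: full span → s += 8 → s = 8.0000
seg 2 [41.2°–83.2°] cycloidal, h=7: θ=73° here. β=31.8, B=42. 7·(0.7571 − sin(2π·0.7571)/(2π)) = 6.4130 → s = 14.4130
radial distance = base radius + s = 34 + 14.4130 = 48.4130

48.4130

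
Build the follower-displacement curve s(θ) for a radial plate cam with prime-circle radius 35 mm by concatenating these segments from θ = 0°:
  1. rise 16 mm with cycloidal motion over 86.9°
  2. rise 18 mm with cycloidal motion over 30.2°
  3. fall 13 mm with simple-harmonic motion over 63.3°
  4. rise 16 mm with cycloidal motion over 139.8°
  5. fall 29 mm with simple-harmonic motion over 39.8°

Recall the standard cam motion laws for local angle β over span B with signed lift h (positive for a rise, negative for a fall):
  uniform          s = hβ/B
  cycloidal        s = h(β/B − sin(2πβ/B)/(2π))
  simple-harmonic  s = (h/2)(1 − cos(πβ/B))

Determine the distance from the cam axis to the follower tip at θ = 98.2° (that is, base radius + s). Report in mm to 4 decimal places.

seg 1 [0°–86.9°] cycloidal, h=16: full span → s += 16 → s = 16.0000
seg 2 [86.9°–117.1°] cycloidal, h=18: θ=98.2° here. β=11.3, B=30.2. 18·(0.3742 − sin(2π·0.3742)/(2π)) = 4.6989 → s = 20.6989
radial distance = base radius + s = 35 + 20.6989 = 55.6989

55.6989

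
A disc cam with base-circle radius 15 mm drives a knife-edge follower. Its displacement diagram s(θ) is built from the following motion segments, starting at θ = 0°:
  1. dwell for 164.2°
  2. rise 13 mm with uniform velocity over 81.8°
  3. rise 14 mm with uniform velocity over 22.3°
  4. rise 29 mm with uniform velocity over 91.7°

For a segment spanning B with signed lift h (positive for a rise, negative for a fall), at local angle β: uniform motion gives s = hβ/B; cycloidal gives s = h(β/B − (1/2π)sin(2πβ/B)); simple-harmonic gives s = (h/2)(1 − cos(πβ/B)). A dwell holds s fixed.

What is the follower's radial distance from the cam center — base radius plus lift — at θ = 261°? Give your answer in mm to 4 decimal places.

seg 1 [0°–164.2°] dwell: s stays 0.0000
seg 2 [164.2°–246°] uniform, h=13: full span → s += 13 → s = 13.0000
seg 3 [246°–268.3°] uniform, h=14: θ=261° here. β=15, B=22.3. 14·15/22.3 = 9.4170 → s = 22.4170
radial distance = base radius + s = 15 + 22.4170 = 37.4170

37.4170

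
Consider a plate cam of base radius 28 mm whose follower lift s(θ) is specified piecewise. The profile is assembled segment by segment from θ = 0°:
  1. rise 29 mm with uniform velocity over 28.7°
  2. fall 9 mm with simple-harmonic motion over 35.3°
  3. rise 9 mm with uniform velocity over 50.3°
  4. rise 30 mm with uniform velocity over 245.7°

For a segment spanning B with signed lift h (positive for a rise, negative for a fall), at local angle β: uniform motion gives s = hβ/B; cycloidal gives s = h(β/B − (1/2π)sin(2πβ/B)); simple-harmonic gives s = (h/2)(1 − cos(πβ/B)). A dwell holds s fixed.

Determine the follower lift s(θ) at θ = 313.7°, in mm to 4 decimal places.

seg 1 [0°–28.7°] uniform, h=29: full span → s += 29 → s = 29.0000
seg 2 [28.7°–64°] simple-harmonic, h=-9: full span → s += -9 → s = 20.0000
seg 3 [64°–114.3°] uniform, h=9: full span → s += 9 → s = 29.0000
seg 4 [114.3°–360°] uniform, h=30: θ=313.7° here. β=199.4, B=245.7. 30·199.4/245.7 = 24.3468 → s = 53.3468

53.3468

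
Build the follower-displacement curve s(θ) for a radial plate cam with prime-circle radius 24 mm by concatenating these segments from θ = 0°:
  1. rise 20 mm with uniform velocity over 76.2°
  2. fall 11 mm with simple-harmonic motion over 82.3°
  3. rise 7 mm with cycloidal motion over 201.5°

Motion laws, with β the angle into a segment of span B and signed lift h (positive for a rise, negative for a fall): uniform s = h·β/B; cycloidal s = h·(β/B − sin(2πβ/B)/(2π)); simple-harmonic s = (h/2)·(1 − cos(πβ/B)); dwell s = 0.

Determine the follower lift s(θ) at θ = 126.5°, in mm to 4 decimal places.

seg 1 [0°–76.2°] uniform, h=20: full span → s += 20 → s = 20.0000
seg 2 [76.2°–158.5°] simple-harmonic, h=-11: θ=126.5° here. β=50.3, B=82.3. -11/2·(1 − cos(π·0.6112)) = -7.3822 → s = 12.6178

12.6178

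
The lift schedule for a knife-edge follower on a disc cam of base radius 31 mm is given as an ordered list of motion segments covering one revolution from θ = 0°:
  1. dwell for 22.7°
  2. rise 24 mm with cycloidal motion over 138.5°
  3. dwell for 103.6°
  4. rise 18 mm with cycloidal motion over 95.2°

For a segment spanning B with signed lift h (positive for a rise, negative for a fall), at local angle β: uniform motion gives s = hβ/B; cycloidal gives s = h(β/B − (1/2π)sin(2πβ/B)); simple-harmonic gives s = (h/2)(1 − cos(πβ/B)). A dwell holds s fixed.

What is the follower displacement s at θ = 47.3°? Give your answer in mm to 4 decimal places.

seg 1 [0°–22.7°] dwell: s stays 0.0000
seg 2 [22.7°–161.2°] cycloidal, h=24: θ=47.3° here. β=24.6, B=138.5. 24·(0.1776 − sin(2π·0.1776)/(2π)) = 0.8314 → s = 0.8314

0.8314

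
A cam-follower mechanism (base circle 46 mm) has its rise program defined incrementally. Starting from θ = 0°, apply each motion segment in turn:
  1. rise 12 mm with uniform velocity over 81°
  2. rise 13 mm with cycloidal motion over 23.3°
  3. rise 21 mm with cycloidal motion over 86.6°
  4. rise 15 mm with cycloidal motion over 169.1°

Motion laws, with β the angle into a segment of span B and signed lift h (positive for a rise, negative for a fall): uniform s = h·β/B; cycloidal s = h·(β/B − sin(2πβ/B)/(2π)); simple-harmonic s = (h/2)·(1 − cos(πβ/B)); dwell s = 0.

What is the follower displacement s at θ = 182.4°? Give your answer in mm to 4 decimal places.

seg 1 [0°–81°] uniform, h=12: full span → s += 12 → s = 12.0000
seg 2 [81°–104.3°] cycloidal, h=13: full span → s += 13 → s = 25.0000
seg 3 [104.3°–190.9°] cycloidal, h=21: θ=182.4° here. β=78.1, B=86.6. 21·(0.9018 − sin(2π·0.9018)/(2π)) = 20.8718 → s = 45.8718

45.8718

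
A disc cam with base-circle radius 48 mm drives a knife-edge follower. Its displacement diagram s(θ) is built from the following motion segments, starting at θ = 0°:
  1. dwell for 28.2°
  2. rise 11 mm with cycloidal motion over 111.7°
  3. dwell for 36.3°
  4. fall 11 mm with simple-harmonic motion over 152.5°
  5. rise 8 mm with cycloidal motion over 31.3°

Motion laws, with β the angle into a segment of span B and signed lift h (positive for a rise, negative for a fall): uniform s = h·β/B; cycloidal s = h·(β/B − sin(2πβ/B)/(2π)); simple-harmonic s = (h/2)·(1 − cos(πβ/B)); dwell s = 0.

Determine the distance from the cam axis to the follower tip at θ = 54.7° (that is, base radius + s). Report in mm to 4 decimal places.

seg 1 [0°–28.2°] dwell: s stays 0.0000
seg 2 [28.2°–139.9°] cycloidal, h=11: θ=54.7° here. β=26.5, B=111.7. 11·(0.2372 − sin(2π·0.2372)/(2π)) = 0.8646 → s = 0.8646
radial distance = base radius + s = 48 + 0.8646 = 48.8646

48.8646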